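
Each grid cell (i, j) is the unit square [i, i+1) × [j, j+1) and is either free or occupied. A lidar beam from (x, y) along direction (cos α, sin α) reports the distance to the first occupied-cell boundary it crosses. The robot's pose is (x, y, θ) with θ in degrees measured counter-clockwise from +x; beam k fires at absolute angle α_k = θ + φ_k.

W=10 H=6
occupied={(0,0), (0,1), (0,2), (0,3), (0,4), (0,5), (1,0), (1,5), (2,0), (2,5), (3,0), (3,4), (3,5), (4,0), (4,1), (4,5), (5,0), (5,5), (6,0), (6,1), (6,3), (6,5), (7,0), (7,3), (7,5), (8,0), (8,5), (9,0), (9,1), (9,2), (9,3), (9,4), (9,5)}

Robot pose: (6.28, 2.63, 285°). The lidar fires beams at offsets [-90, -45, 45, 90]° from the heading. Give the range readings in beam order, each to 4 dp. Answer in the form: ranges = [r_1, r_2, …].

beam 1: φ=-90°, α=195°
  dir = (cos 195°, sin 195°) = (-0.9659, -0.2588); from cell (6,2)
  next x-line at t=0.2899, next y-line at t=2.4341; Δt_x=1.0353, Δt_y=3.8637
    x: enter (5,2) at t=0.2899
    x: enter (4,2) at t=1.3252
    x: enter (3,2) at t=2.3604
    y: enter (3,1) at t=2.4341
    x: enter (2,1) at t=3.3957
    x: enter (1,1) at t=4.4310
    x: enter (0,1) at t=5.4663 ← occupied
  → r_1 = 5.4663
beam 2: φ=-45°, α=240°
  dir = (cos 240°, sin 240°) = (-0.5000, -0.8660); from cell (6,2)
  next x-line at t=0.5600, next y-line at t=0.7275; Δt_x=2.0000, Δt_y=1.1547
    x: enter (5,2) at t=0.5600
    y: enter (5,1) at t=0.7275
    y: enter (5,0) at t=1.8822 ← occupied
  → r_2 = 1.8822
beam 3: φ=45°, α=330°
  dir = (cos 330°, sin 330°) = (0.8660, -0.5000); from cell (6,2)
  next x-line at t=0.8314, next y-line at t=1.2600; Δt_x=1.1547, Δt_y=2.0000
    x: enter (7,2) at t=0.8314
    y: enter (7,1) at t=1.2600
    x: enter (8,1) at t=1.9861
    x: enter (9,1) at t=3.1408 ← occupied
  → r_3 = 3.1408
beam 4: φ=90°, α=15°
  dir = (cos 15°, sin 15°) = (0.9659, 0.2588); from cell (6,2)
  next x-line at t=0.7454, next y-line at t=1.4296; Δt_x=1.0353, Δt_y=3.8637
    x: enter (7,2) at t=0.7454
    y: enter (7,3) at t=1.4296 ← occupied
  → r_4 = 1.4296

ranges = [5.4663, 1.8822, 3.1408, 1.4296]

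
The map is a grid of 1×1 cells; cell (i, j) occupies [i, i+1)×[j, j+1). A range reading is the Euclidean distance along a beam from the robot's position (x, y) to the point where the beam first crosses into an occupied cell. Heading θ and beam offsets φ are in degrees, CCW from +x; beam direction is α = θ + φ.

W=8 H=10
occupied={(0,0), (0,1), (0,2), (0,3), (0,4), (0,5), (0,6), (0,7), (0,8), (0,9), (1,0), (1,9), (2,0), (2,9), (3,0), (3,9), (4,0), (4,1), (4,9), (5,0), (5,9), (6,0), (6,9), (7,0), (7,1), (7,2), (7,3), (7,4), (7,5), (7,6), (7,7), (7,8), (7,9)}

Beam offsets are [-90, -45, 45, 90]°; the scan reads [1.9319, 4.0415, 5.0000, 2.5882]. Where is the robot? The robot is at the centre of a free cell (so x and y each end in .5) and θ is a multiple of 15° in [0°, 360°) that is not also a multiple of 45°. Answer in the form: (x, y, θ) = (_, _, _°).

(x, y, θ) = (4.5, 8.5, 255°)

Candidates: 47 free-cell centres × 16 headings = 752 poses. Raycast each; keep the one whose scan matches to 4 dp.
  (5.5, 2.5, 240°): beam 1 = 5.1962 ≠ 1.9319 ✗
  (2.5, 5.5, 210°): beam 1 = 3.0000 ≠ 1.9319 ✗
  (5.5, 3.5, 300°): beam 1 = 5.0000 ≠ 1.9319 ✗
  (1.5, 8.5, 105°): beam 2 = 0.5774 ≠ 4.0415 ✗
  (2.5, 5.5, 345°): beam 1 = 4.6587 ≠ 1.9319 ✗
  …
  (4.5, 8.5, 255°): r_1=1.9319, r_2=4.0415, r_3=5.0000, r_4=2.5882 — all match ✓
Unique over the lattice → pose = (4.5, 8.5, 255°).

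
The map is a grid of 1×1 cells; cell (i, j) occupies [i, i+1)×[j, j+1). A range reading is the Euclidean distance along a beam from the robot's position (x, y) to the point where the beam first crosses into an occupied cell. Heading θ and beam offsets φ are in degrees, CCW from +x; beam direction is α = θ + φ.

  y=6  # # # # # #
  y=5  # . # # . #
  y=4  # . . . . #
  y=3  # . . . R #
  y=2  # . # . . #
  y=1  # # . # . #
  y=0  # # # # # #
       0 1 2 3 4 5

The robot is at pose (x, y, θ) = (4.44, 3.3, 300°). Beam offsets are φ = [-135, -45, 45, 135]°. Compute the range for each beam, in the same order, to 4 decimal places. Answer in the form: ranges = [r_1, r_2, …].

beam 1: φ=-135°, α=165°
  direction (-0.9659, 0.2588); cell (4,3); t to first gridline: x 0.4555, y 2.7046 (then +1.0353 / +3.8637)
    (3,3) via x @ 0.4555
    (2,3) via x @ 1.4908
    (1,3) via x @ 2.5261
    (1,4) via y @ 2.7046
    (0,4) via x @ 3.5614  # hit
  → r_1 = 3.5614
beam 2: φ=-45°, α=255°
  direction (-0.2588, -0.9659); cell (4,3); t to first gridline: x 1.7000, y 0.3106 (then +3.8637 / +1.0353)
    (4,2) via y @ 0.3106
    (4,1) via y @ 1.3459
    (3,1) via x @ 1.7000  # hit
  → r_2 = 1.7000
beam 3: φ=45°, α=345°
  direction (0.9659, -0.2588); cell (4,3); t to first gridline: x 0.5798, y 1.1591 (then +1.0353 / +3.8637)
    (5,3) via x @ 0.5798  # hit
  → r_3 = 0.5798
beam 4: φ=135°, α=75°
  direction (0.2588, 0.9659); cell (4,3); t to first gridline: x 2.1637, y 0.7247 (then +3.8637 / +1.0353)
    (4,4) via y @ 0.7247
    (4,5) via y @ 1.7600
    (5,5) via x @ 2.1637  # hit
  → r_4 = 2.1637

ranges = [3.5614, 1.7000, 0.5798, 2.1637]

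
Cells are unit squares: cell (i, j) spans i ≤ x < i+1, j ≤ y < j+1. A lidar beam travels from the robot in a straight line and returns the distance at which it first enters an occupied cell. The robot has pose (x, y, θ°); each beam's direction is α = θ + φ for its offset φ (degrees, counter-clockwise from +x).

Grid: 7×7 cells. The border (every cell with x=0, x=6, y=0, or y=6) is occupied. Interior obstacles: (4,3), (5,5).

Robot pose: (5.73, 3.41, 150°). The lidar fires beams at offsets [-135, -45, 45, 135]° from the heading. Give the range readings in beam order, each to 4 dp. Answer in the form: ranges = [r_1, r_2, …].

ranges = [0.2795, 1.6461, 0.7558, 1.0432]

beam 1: φ=-135°, α=15°
  dir = (cos 15°, sin 15°) = (0.9659, 0.2588); from cell (5,3)
  next x-line at t=0.2795, next y-line at t=2.2796; Δt_x=1.0353, Δt_y=3.8637
    x: enter (6,3) at t=0.2795 ← occupied
  → r_1 = 0.2795
beam 2: φ=-45°, α=105°
  dir = (cos 105°, sin 105°) = (-0.2588, 0.9659); from cell (5,3)
  next x-line at t=2.8205, next y-line at t=0.6108; Δt_x=3.8637, Δt_y=1.0353
    y: enter (5,4) at t=0.6108
    y: enter (5,5) at t=1.6461 ← occupied
  → r_2 = 1.6461
beam 3: φ=45°, α=195°
  dir = (cos 195°, sin 195°) = (-0.9659, -0.2588); from cell (5,3)
  next x-line at t=0.7558, next y-line at t=1.5841; Δt_x=1.0353, Δt_y=3.8637
    x: enter (4,3) at t=0.7558 ← occupied
  → r_3 = 0.7558
beam 4: φ=135°, α=285°
  dir = (cos 285°, sin 285°) = (0.2588, -0.9659); from cell (5,3)
  next x-line at t=1.0432, next y-line at t=0.4245; Δt_x=3.8637, Δt_y=1.0353
    y: enter (5,2) at t=0.4245
    x: enter (6,2) at t=1.0432 ← occupied
  → r_4 = 1.0432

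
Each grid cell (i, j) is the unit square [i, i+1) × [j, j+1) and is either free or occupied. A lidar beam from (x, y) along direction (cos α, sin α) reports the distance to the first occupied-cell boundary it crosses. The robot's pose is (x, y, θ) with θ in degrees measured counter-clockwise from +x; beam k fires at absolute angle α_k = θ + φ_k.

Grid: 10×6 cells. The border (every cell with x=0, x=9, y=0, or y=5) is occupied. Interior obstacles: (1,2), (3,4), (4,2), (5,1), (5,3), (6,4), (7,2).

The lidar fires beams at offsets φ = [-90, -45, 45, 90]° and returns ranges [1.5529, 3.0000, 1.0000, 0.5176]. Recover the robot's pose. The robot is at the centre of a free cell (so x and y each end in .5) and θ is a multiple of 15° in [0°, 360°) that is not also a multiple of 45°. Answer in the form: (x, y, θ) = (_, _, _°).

The pose lattice has 25·16 = 400 candidates. Test each by forward raycasting.
  (3.5, 1.5, 300°): beam 1 = 1.0000 ≠ 1.5529 ✗
  (8.5, 4.5, 105°): beam 1 = 0.5176 ≠ 1.5529 ✗
  (5.5, 2.5, 195°): beam 1 = 0.5176 ≠ 1.5529 ✗
  (7.5, 1.5, 330°): beam 1 = 0.5774 ≠ 1.5529 ✗
  (2.5, 3.5, 210°): beam 1 = 1.7321 ≠ 1.5529 ✗
  …
  (7.5, 4.5, 345°): r_1=1.5529, r_2=3.0000, r_3=1.0000, r_4=0.5176 — all match ✓
Only this pose fits every beam.

(x, y, θ) = (7.5, 4.5, 345°)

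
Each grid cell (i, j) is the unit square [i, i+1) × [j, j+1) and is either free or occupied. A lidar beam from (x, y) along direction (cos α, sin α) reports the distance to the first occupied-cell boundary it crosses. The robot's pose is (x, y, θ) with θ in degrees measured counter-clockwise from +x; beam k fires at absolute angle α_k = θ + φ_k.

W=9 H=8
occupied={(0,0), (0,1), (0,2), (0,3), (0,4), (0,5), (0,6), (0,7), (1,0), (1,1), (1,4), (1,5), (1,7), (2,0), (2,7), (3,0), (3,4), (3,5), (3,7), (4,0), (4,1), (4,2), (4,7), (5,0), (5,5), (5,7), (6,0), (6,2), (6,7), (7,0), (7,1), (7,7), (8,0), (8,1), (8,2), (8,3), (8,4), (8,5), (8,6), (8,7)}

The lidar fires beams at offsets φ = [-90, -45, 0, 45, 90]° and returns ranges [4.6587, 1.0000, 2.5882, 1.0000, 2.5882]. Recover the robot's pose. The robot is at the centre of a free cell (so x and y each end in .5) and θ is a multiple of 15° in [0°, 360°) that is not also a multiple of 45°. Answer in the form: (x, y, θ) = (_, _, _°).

The pose lattice has 32·16 = 512 candidates. Test each by forward raycasting.
  (5.5, 2.5, 240°): beam 1 = 0.5774 ≠ 4.6587 ✗
  (1.5, 2.5, 75°): beam 1 = 2.5882 ≠ 4.6587 ✗
  (5.5, 6.5, 105°): beam 1 = 1.9319 ≠ 4.6587 ✗
  (5.5, 2.5, 105°): beam 1 = 0.5176 ≠ 4.6587 ✗
  …
  (5.5, 3.5, 285°): r_1=4.6587, r_2=1.0000, r_3=2.5882, r_4=1.0000, r_5=2.5882 — all match ✓
Only this pose fits every beam.

(x, y, θ) = (5.5, 3.5, 285°)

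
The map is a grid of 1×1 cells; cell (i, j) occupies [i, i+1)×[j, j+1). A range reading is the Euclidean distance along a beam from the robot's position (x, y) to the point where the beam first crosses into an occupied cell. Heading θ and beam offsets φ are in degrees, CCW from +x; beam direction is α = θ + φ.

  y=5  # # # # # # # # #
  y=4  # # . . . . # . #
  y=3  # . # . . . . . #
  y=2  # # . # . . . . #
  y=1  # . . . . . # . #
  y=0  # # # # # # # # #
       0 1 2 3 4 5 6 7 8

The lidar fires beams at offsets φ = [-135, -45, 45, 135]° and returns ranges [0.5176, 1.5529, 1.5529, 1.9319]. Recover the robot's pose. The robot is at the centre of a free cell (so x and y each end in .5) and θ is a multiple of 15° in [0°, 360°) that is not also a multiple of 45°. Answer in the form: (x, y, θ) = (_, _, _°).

The pose lattice has 22·16 = 352 candidates. Test each by forward raycasting.
  (4.5, 1.5, 240°): beam 1 = 3.6235 ≠ 0.5176 ✗
  (5.5, 3.5, 210°): beam 1 = 1.5529 ≠ 0.5176 ✗
  (3.5, 4.5, 300°): beam 1 = 1.5529 ≠ 0.5176 ✗
  (4.5, 3.5, 255°): beam 1 = 1.7321 ≠ 0.5176 ✗
  …
  (3.5, 4.5, 240°): r_1=0.5176, r_2=1.5529, r_3=1.5529, r_4=1.9319 — all match ✓
Unique over the lattice → pose = (3.5, 4.5, 240°).

(x, y, θ) = (3.5, 4.5, 240°)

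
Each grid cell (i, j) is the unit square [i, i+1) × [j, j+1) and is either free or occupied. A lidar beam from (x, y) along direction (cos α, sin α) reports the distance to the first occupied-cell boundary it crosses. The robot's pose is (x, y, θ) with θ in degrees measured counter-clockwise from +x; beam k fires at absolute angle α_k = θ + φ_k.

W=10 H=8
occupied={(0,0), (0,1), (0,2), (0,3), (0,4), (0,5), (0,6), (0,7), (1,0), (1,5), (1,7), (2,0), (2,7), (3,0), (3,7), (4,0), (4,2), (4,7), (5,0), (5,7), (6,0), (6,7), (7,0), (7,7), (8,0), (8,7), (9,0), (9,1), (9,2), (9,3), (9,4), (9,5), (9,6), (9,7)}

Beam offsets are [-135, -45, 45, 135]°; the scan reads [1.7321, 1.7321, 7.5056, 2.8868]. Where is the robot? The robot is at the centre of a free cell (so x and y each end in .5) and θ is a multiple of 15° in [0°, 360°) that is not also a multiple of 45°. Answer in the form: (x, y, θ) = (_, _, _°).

Enumerate (i+0.5, j+0.5, θ) over the 46 free cells and 16 admissible headings. For each, cast all 4 beams and compare to the given ranges.
  (5.5, 4.5, 30°): beam 1 = 1.9319 ≠ 1.7321 ✗
  (1.5, 3.5, 30°): beam 1 = 1.9319 ≠ 1.7321 ✗
  (5.5, 1.5, 30°): beam 1 = 0.5176 ≠ 1.7321 ✗
  …
  (2.5, 2.5, 345°): r_1=1.7321, r_2=1.7321, r_3=7.5056, r_4=2.8868 — all match ✓
No second candidate reproduces the full scan.

(x, y, θ) = (2.5, 2.5, 345°)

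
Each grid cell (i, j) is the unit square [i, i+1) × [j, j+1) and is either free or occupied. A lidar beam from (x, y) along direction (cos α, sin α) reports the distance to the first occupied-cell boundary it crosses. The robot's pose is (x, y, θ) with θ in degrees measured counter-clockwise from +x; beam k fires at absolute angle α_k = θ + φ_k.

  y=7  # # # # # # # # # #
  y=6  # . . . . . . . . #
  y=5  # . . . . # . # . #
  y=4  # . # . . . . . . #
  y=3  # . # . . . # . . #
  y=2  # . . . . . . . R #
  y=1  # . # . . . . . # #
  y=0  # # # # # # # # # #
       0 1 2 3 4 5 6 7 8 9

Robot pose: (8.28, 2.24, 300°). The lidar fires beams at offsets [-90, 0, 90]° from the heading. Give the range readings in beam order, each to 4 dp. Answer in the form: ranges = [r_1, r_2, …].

ranges = [2.4800, 0.2771, 0.8314]

beam 1: φ=-90°, α=210°
  cosα=-0.8660 sinα=-0.5000 | (8,2) | tMaxX 0.3233 tMaxY 0.4800 | tΔX 1.1547 tΔY 2.0000
    t=0.3233 [x] (7,2)
    t=0.4800 [y] (7,1)
    t=1.4780 [x] (6,1)
    t=2.4800 [y] (6,0) — stop
  → r_1 = 2.4800
beam 2: φ=0°, α=300°
  cosα=0.5000 sinα=-0.8660 | (8,2) | tMaxX 1.4400 tMaxY 0.2771 | tΔX 2.0000 tΔY 1.1547
    t=0.2771 [y] (8,1) — stop
  → r_2 = 0.2771
beam 3: φ=90°, α=30°
  cosα=0.8660 sinα=0.5000 | (8,2) | tMaxX 0.8314 tMaxY 1.5200 | tΔX 1.1547 tΔY 2.0000
    t=0.8314 [x] (9,2) — stop
  → r_3 = 0.8314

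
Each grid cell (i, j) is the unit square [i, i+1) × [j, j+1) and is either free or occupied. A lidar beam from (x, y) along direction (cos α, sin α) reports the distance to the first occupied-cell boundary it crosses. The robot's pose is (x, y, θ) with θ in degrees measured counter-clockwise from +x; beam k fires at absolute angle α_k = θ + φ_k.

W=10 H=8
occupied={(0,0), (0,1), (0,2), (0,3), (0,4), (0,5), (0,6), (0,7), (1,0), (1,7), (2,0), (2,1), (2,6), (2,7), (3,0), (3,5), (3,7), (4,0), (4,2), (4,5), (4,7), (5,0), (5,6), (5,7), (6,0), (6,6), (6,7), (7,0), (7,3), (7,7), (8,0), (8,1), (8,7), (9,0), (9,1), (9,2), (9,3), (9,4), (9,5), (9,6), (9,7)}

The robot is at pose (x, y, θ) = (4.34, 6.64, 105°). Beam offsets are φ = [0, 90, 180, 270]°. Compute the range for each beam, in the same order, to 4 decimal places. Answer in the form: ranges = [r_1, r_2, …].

ranges = [0.3727, 1.3873, 0.6626, 0.6833]

beam 1: φ=0°, α=105°
  cosα=-0.2588 sinα=0.9659 | (4,6) | tMaxX 1.3137 tMaxY 0.3727 | tΔX 3.8637 tΔY 1.0353
    t=0.3727 [y] (4,7) — stop
  → r_1 = 0.3727
beam 2: φ=90°, α=195°
  cosα=-0.9659 sinα=-0.2588 | (4,6) | tMaxX 0.3520 tMaxY 2.4728 | tΔX 1.0353 tΔY 3.8637
    t=0.3520 [x] (3,6)
    t=1.3873 [x] (2,6) — stop
  → r_2 = 1.3873
beam 3: φ=180°, α=285°
  cosα=0.2588 sinα=-0.9659 | (4,6) | tMaxX 2.5500 tMaxY 0.6626 | tΔX 3.8637 tΔY 1.0353
    t=0.6626 [y] (4,5) — stop
  → r_3 = 0.6626
beam 4: φ=270°, α=15°
  cosα=0.9659 sinα=0.2588 | (4,6) | tMaxX 0.6833 tMaxY 1.3909 | tΔX 1.0353 tΔY 3.8637
    t=0.6833 [x] (5,6) — stop
  → r_4 = 0.6833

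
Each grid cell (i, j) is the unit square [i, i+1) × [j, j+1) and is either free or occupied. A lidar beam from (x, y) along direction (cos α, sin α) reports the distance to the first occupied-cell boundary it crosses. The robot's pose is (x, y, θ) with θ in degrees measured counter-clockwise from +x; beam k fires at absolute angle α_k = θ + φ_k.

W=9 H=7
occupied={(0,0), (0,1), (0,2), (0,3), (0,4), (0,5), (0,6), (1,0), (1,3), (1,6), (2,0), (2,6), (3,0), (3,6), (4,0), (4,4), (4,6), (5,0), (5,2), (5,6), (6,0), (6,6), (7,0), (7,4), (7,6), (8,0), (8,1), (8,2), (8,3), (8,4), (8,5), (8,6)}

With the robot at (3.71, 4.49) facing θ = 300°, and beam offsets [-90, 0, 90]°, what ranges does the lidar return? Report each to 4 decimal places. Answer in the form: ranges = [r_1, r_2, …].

ranges = [1.9745, 2.5800, 0.3349]

beam 1: φ=-90°, α=210°
  cosα=-0.8660 sinα=-0.5000 | (3,4) | tMaxX 0.8198 tMaxY 0.9800 | tΔX 1.1547 tΔY 2.0000
    t=0.8198 [x] (2,4)
    t=0.9800 [y] (2,3)
    t=1.9745 [x] (1,3) — stop
  → r_1 = 1.9745
beam 2: φ=0°, α=300°
  cosα=0.5000 sinα=-0.8660 | (3,4) | tMaxX 0.5800 tMaxY 0.5658 | tΔX 2.0000 tΔY 1.1547
    t=0.5658 [y] (3,3)
    t=0.5800 [x] (4,3)
    t=1.7205 [y] (4,2)
    t=2.5800 [x] (5,2) — stop
  → r_2 = 2.5800
beam 3: φ=90°, α=30°
  cosα=0.8660 sinα=0.5000 | (3,4) | tMaxX 0.3349 tMaxY 1.0200 | tΔX 1.1547 tΔY 2.0000
    t=0.3349 [x] (4,4) — stop
  → r_3 = 0.3349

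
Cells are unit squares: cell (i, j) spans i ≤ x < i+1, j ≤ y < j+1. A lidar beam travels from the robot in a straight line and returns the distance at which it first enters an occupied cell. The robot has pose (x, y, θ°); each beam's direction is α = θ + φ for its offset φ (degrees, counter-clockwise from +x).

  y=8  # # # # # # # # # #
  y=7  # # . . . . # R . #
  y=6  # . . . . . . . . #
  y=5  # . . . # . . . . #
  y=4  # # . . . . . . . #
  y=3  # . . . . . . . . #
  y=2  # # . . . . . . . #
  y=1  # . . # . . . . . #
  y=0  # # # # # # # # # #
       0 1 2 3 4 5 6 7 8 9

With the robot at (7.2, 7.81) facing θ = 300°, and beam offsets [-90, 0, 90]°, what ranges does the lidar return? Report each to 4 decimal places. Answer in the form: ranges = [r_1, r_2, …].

ranges = [0.2309, 3.6000, 0.3800]

beam 1: φ=-90°, α=210°
  dir = (cos 210°, sin 210°) = (-0.8660, -0.5000); from cell (7,7)
  next x-line at t=0.2309, next y-line at t=1.6200; Δt_x=1.1547, Δt_y=2.0000
    x: enter (6,7) at t=0.2309 ← occupied
  → r_1 = 0.2309
beam 2: φ=0°, α=300°
  dir = (cos 300°, sin 300°) = (0.5000, -0.8660); from cell (7,7)
  next x-line at t=1.6000, next y-line at t=0.9353; Δt_x=2.0000, Δt_y=1.1547
    y: enter (7,6) at t=0.9353
    x: enter (8,6) at t=1.6000
    y: enter (8,5) at t=2.0900
    y: enter (8,4) at t=3.2447
    x: enter (9,4) at t=3.6000 ← occupied
  → r_2 = 3.6000
beam 3: φ=90°, α=30°
  dir = (cos 30°, sin 30°) = (0.8660, 0.5000); from cell (7,7)
  next x-line at t=0.9238, next y-line at t=0.3800; Δt_x=1.1547, Δt_y=2.0000
    y: enter (7,8) at t=0.3800 ← occupied
  → r_3 = 0.3800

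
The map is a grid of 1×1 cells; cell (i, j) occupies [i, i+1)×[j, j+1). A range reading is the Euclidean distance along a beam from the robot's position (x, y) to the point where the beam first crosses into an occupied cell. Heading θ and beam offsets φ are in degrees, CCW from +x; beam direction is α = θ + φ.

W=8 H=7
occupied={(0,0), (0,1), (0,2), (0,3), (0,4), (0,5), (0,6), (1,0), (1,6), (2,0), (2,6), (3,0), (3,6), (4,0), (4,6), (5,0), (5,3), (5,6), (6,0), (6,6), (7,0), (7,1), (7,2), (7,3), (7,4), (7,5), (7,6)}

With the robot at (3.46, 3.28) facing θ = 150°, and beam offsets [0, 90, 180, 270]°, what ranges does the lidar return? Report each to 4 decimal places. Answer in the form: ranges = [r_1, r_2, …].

ranges = [2.8406, 2.6327, 4.0876, 3.1408]

beam 1: φ=0°, α=150°
  dir = (cos 150°, sin 150°) = (-0.8660, 0.5000); from cell (3,3)
  next x-line at t=0.5312, next y-line at t=1.4400; Δt_x=1.1547, Δt_y=2.0000
    x: enter (2,3) at t=0.5312
    y: enter (2,4) at t=1.4400
    x: enter (1,4) at t=1.6859
    x: enter (0,4) at t=2.8406 ← occupied
  → r_1 = 2.8406
beam 2: φ=90°, α=240°
  dir = (cos 240°, sin 240°) = (-0.5000, -0.8660); from cell (3,3)
  next x-line at t=0.9200, next y-line at t=0.3233; Δt_x=2.0000, Δt_y=1.1547
    y: enter (3,2) at t=0.3233
    x: enter (2,2) at t=0.9200
    y: enter (2,1) at t=1.4780
    y: enter (2,0) at t=2.6327 ← occupied
  → r_2 = 2.6327
beam 3: φ=180°, α=330°
  dir = (cos 330°, sin 330°) = (0.8660, -0.5000); from cell (3,3)
  next x-line at t=0.6235, next y-line at t=0.5600; Δt_x=1.1547, Δt_y=2.0000
    y: enter (3,2) at t=0.5600
    x: enter (4,2) at t=0.6235
    x: enter (5,2) at t=1.7782
    y: enter (5,1) at t=2.5600
    x: enter (6,1) at t=2.9329
    x: enter (7,1) at t=4.0876 ← occupied
  → r_3 = 4.0876
beam 4: φ=270°, α=60°
  dir = (cos 60°, sin 60°) = (0.5000, 0.8660); from cell (3,3)
  next x-line at t=1.0800, next y-line at t=0.8314; Δt_x=2.0000, Δt_y=1.1547
    y: enter (3,4) at t=0.8314
    x: enter (4,4) at t=1.0800
    y: enter (4,5) at t=1.9861
    x: enter (5,5) at t=3.0800
    y: enter (5,6) at t=3.1408 ← occupied
  → r_4 = 3.1408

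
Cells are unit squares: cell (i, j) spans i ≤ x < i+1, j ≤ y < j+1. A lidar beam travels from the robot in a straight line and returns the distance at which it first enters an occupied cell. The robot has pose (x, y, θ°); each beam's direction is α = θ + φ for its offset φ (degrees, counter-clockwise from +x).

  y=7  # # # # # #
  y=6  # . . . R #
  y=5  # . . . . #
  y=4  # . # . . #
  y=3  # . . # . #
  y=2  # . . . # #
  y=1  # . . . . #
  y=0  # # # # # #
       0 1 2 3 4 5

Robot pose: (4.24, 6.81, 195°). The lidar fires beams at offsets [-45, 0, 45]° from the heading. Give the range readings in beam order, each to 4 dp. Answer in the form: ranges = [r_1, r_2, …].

beam 1: φ=-45°, α=150°
  direction (-0.8660, 0.5000); cell (4,6); t to first gridline: x 0.2771, y 0.3800 (then +1.1547 / +2.0000)
    (3,6) via x @ 0.2771
    (3,7) via y @ 0.3800  # hit
  → r_1 = 0.3800
beam 2: φ=0°, α=195°
  direction (-0.9659, -0.2588); cell (4,6); t to first gridline: x 0.2485, y 3.1296 (then +1.0353 / +3.8637)
    (3,6) via x @ 0.2485
    (2,6) via x @ 1.2837
    (1,6) via x @ 2.3190
    (1,5) via y @ 3.1296
    (0,5) via x @ 3.3543  # hit
  → r_2 = 3.3543
beam 3: φ=45°, α=240°
  direction (-0.5000, -0.8660); cell (4,6); t to first gridline: x 0.4800, y 0.9353 (then +2.0000 / +1.1547)
    (3,6) via x @ 0.4800
    (3,5) via y @ 0.9353
    (3,4) via y @ 2.0900
    (2,4) via x @ 2.4800  # hit
  → r_3 = 2.4800

ranges = [0.3800, 3.3543, 2.4800]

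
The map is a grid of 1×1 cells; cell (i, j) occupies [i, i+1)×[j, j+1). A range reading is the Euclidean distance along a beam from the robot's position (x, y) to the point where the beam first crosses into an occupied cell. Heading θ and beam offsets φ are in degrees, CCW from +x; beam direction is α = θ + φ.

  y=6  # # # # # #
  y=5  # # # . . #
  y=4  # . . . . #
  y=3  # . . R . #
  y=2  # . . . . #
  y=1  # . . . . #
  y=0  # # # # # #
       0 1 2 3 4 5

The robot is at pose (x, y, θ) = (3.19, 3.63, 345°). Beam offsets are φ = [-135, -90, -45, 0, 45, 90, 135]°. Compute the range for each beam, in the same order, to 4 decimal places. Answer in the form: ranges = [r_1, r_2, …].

beam 1: φ=-135°, α=210°
  cosα=-0.8660 sinα=-0.5000 | (3,3) | tMaxX 0.2194 tMaxY 1.2600 | tΔX 1.1547 tΔY 2.0000
    t=0.2194 [x] (2,3)
    t=1.2600 [y] (2,2)
    t=1.3741 [x] (1,2)
    t=2.5288 [x] (0,2) — stop
  → r_1 = 2.5288
beam 2: φ=-90°, α=255°
  cosα=-0.2588 sinα=-0.9659 | (3,3) | tMaxX 0.7341 tMaxY 0.6522 | tΔX 3.8637 tΔY 1.0353
    t=0.6522 [y] (3,2)
    t=0.7341 [x] (2,2)
    t=1.6875 [y] (2,1)
    t=2.7228 [y] (2,0) — stop
  → r_2 = 2.7228
beam 3: φ=-45°, α=300°
  cosα=0.5000 sinα=-0.8660 | (3,3) | tMaxX 1.6200 tMaxY 0.7275 | tΔX 2.0000 tΔY 1.1547
    t=0.7275 [y] (3,2)
    t=1.6200 [x] (4,2)
    t=1.8822 [y] (4,1)
    t=3.0369 [y] (4,0) — stop
  → r_3 = 3.0369
beam 4: φ=0°, α=345°
  cosα=0.9659 sinα=-0.2588 | (3,3) | tMaxX 0.8386 tMaxY 2.4341 | tΔX 1.0353 tΔY 3.8637
    t=0.8386 [x] (4,3)
    t=1.8738 [x] (5,3) — stop
  → r_4 = 1.8738
beam 5: φ=45°, α=30°
  cosα=0.8660 sinα=0.5000 | (3,3) | tMaxX 0.9353 tMaxY 0.7400 | tΔX 1.1547 tΔY 2.0000
    t=0.7400 [y] (3,4)
    t=0.9353 [x] (4,4)
    t=2.0900 [x] (5,4) — stop
  → r_5 = 2.0900
beam 6: φ=90°, α=75°
  cosα=0.2588 sinα=0.9659 | (3,3) | tMaxX 3.1296 tMaxY 0.3831 | tΔX 3.8637 tΔY 1.0353
    t=0.3831 [y] (3,4)
    t=1.4183 [y] (3,5)
    t=2.4536 [y] (3,6) — stop
  → r_6 = 2.4536
beam 7: φ=135°, α=120°
  cosα=-0.5000 sinα=0.8660 | (3,3) | tMaxX 0.3800 tMaxY 0.4272 | tΔX 2.0000 tΔY 1.1547
    t=0.3800 [x] (2,3)
    t=0.4272 [y] (2,4)
    t=1.5819 [y] (2,5) — stop
  → r_7 = 1.5819

ranges = [2.5288, 2.7228, 3.0369, 1.8738, 2.0900, 2.4536, 1.5819]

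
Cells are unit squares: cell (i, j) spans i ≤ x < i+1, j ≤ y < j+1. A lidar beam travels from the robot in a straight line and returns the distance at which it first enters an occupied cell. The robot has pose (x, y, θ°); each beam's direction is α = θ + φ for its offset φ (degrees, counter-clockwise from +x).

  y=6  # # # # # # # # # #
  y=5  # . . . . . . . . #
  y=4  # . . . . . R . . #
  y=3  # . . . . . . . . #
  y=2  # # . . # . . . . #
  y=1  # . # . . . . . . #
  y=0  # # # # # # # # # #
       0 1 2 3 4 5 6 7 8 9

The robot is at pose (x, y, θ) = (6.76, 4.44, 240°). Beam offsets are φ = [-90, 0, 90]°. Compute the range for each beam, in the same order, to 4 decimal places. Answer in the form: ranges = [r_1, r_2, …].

ranges = [3.1200, 3.9722, 2.5865]

beam 1: φ=-90°, α=150°
  direction (-0.8660, 0.5000); cell (6,4); t to first gridline: x 0.8776, y 1.1200 (then +1.1547 / +2.0000)
    (5,4) via x @ 0.8776
    (5,5) via y @ 1.1200
    (4,5) via x @ 2.0323
    (4,6) via y @ 3.1200  # hit
  → r_1 = 3.1200
beam 2: φ=0°, α=240°
  direction (-0.5000, -0.8660); cell (6,4); t to first gridline: x 1.5200, y 0.5081 (then +2.0000 / +1.1547)
    (6,3) via y @ 0.5081
    (5,3) via x @ 1.5200
    (5,2) via y @ 1.6628
    (5,1) via y @ 2.8175
    (4,1) via x @ 3.5200
    (4,0) via y @ 3.9722  # hit
  → r_2 = 3.9722
beam 3: φ=90°, α=330°
  direction (0.8660, -0.5000); cell (6,4); t to first gridline: x 0.2771, y 0.8800 (then +1.1547 / +2.0000)
    (7,4) via x @ 0.2771
    (7,3) via y @ 0.8800
    (8,3) via x @ 1.4318
    (9,3) via x @ 2.5865  # hit
  → r_3 = 2.5865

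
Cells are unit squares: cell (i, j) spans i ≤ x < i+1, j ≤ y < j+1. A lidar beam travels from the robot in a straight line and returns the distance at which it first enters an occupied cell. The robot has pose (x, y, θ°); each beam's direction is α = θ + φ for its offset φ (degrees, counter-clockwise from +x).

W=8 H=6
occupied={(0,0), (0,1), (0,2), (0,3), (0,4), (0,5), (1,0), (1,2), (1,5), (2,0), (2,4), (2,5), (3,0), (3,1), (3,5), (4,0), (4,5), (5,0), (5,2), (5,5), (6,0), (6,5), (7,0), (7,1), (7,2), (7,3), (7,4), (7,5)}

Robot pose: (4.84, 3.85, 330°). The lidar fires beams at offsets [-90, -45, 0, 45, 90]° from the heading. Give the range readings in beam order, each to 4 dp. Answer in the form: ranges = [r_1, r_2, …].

ranges = [2.1362, 0.8800, 2.4942, 2.2362, 1.3279]

beam 1: φ=-90°, α=240°
  d=(-0.5000,-0.8660)  start (4,3)  tX=1.6800 tY=0.9815  stride 1/|dx|=2.0000 1/|dy|=1.1547
    cross y-line → (4,2), t=0.9815
    cross x-line → (3,2), t=1.6800
    cross y-line → (3,1), t=2.1362 (wall)
  → r_1 = 2.1362
beam 2: φ=-45°, α=285°
  d=(0.2588,-0.9659)  start (4,3)  tX=0.6182 tY=0.8800  stride 1/|dx|=3.8637 1/|dy|=1.0353
    cross x-line → (5,3), t=0.6182
    cross y-line → (5,2), t=0.8800 (wall)
  → r_2 = 0.8800
beam 3: φ=0°, α=330°
  d=(0.8660,-0.5000)  start (4,3)  tX=0.1848 tY=1.7000  stride 1/|dx|=1.1547 1/|dy|=2.0000
    cross x-line → (5,3), t=0.1848
    cross x-line → (6,3), t=1.3395
    cross y-line → (6,2), t=1.7000
    cross x-line → (7,2), t=2.4942 (wall)
  → r_3 = 2.4942
beam 4: φ=45°, α=15°
  d=(0.9659,0.2588)  start (4,3)  tX=0.1656 tY=0.5796  stride 1/|dx|=1.0353 1/|dy|=3.8637
    cross x-line → (5,3), t=0.1656
    cross y-line → (5,4), t=0.5796
    cross x-line → (6,4), t=1.2009
    cross x-line → (7,4), t=2.2362 (wall)
  → r_4 = 2.2362
beam 5: φ=90°, α=60°
  d=(0.5000,0.8660)  start (4,3)  tX=0.3200 tY=0.1732  stride 1/|dx|=2.0000 1/|dy|=1.1547
    cross y-line → (4,4), t=0.1732
    cross x-line → (5,4), t=0.3200
    cross y-line → (5,5), t=1.3279 (wall)
  → r_5 = 1.3279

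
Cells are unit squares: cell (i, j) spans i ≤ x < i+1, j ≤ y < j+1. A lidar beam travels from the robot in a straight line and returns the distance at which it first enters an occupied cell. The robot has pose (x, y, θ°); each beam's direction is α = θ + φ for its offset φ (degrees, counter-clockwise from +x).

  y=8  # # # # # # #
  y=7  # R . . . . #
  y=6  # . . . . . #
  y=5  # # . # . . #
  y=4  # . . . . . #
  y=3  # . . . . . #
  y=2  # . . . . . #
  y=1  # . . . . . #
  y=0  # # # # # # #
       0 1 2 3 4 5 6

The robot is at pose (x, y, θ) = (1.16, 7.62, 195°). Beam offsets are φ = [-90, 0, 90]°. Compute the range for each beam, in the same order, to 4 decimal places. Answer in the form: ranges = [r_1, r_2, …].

beam 1: φ=-90°, α=105°
  cosα=-0.2588 sinα=0.9659 | (1,7) | tMaxX 0.6182 tMaxY 0.3934 | tΔX 3.8637 tΔY 1.0353
    t=0.3934 [y] (1,8) — stop
  → r_1 = 0.3934
beam 2: φ=0°, α=195°
  cosα=-0.9659 sinα=-0.2588 | (1,7) | tMaxX 0.1656 tMaxY 2.3955 | tΔX 1.0353 tΔY 3.8637
    t=0.1656 [x] (0,7) — stop
  → r_2 = 0.1656
beam 3: φ=90°, α=285°
  cosα=0.2588 sinα=-0.9659 | (1,7) | tMaxX 3.2455 tMaxY 0.6419 | tΔX 3.8637 tΔY 1.0353
    t=0.6419 [y] (1,6)
    t=1.6771 [y] (1,5) — stop
  → r_3 = 1.6771

ranges = [0.3934, 0.1656, 1.6771]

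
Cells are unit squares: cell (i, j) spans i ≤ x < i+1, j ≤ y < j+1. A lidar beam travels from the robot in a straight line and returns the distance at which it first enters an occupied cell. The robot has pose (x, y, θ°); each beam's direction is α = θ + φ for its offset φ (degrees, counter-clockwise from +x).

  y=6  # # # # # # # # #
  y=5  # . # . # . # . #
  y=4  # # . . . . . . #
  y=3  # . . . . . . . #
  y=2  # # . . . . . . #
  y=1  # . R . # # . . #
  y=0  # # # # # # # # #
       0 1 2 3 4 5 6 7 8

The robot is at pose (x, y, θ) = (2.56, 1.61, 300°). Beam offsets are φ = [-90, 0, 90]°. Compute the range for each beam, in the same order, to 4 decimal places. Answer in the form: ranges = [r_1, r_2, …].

beam 1: φ=-90°, α=210°
  cosα=-0.8660 sinα=-0.5000 | (2,1) | tMaxX 0.6466 tMaxY 1.2200 | tΔX 1.1547 tΔY 2.0000
    t=0.6466 [x] (1,1)
    t=1.2200 [y] (1,0) — stop
  → r_1 = 1.2200
beam 2: φ=0°, α=300°
  cosα=0.5000 sinα=-0.8660 | (2,1) | tMaxX 0.8800 tMaxY 0.7044 | tΔX 2.0000 tΔY 1.1547
    t=0.7044 [y] (2,0) — stop
  → r_2 = 0.7044
beam 3: φ=90°, α=30°
  cosα=0.8660 sinα=0.5000 | (2,1) | tMaxX 0.5081 tMaxY 0.7800 | tΔX 1.1547 tΔY 2.0000
    t=0.5081 [x] (3,1)
    t=0.7800 [y] (3,2)
    t=1.6628 [x] (4,2)
    t=2.7800 [y] (4,3)
    t=2.8175 [x] (5,3)
    t=3.9722 [x] (6,3)
    t=4.7800 [y] (6,4)
    t=5.1269 [x] (7,4)
    t=6.2816 [x] (8,4) — stop
  → r_3 = 6.2816

ranges = [1.2200, 0.7044, 6.2816]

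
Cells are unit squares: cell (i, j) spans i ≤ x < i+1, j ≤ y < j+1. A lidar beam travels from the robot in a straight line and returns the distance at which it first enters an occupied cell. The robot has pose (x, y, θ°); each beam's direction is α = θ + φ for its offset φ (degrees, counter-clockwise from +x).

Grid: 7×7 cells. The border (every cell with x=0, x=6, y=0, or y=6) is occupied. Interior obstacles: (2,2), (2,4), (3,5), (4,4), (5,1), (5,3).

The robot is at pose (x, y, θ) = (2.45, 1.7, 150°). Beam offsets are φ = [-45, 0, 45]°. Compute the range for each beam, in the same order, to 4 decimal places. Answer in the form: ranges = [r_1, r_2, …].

beam 1: φ=-45°, α=105°
  cosα=-0.2588 sinα=0.9659 | (2,1) | tMaxX 1.7387 tMaxY 0.3106 | tΔX 3.8637 tΔY 1.0353
    t=0.3106 [y] (2,2) — stop
  → r_1 = 0.3106
beam 2: φ=0°, α=150°
  cosα=-0.8660 sinα=0.5000 | (2,1) | tMaxX 0.5196 tMaxY 0.6000 | tΔX 1.1547 tΔY 2.0000
    t=0.5196 [x] (1,1)
    t=0.6000 [y] (1,2)
    t=1.6743 [x] (0,2) — stop
  → r_2 = 1.6743
beam 3: φ=45°, α=195°
  cosα=-0.9659 sinα=-0.2588 | (2,1) | tMaxX 0.4659 tMaxY 2.7046 | tΔX 1.0353 tΔY 3.8637
    t=0.4659 [x] (1,1)
    t=1.5012 [x] (0,1) — stop
  → r_3 = 1.5012

ranges = [0.3106, 1.6743, 1.5012]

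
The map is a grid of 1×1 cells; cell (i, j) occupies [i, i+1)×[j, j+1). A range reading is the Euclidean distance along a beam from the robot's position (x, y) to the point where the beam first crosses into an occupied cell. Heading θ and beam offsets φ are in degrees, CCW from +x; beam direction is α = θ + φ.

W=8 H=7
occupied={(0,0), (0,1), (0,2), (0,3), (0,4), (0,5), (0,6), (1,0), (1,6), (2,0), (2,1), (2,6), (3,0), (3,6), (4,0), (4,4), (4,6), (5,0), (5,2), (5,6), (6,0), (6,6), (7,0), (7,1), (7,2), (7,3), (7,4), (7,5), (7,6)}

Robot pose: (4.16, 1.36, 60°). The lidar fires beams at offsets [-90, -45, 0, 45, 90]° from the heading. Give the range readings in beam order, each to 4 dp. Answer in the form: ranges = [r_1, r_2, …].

ranges = [0.7200, 2.9402, 1.6800, 4.8037, 3.6489]

beam 1: φ=-90°, α=330°
  cosα=0.8660 sinα=-0.5000 | (4,1) | tMaxX 0.9699 tMaxY 0.7200 | tΔX 1.1547 tΔY 2.0000
    t=0.7200 [y] (4,0) — stop
  → r_1 = 0.7200
beam 2: φ=-45°, α=15°
  cosα=0.9659 sinα=0.2588 | (4,1) | tMaxX 0.8696 tMaxY 2.4728 | tΔX 1.0353 tΔY 3.8637
    t=0.8696 [x] (5,1)
    t=1.9049 [x] (6,1)
    t=2.4728 [y] (6,2)
    t=2.9402 [x] (7,2) — stop
  → r_2 = 2.9402
beam 3: φ=0°, α=60°
  cosα=0.5000 sinα=0.8660 | (4,1) | tMaxX 1.6800 tMaxY 0.7390 | tΔX 2.0000 tΔY 1.1547
    t=0.7390 [y] (4,2)
    t=1.6800 [x] (5,2) — stop
  → r_3 = 1.6800
beam 4: φ=45°, α=105°
  cosα=-0.2588 sinα=0.9659 | (4,1) | tMaxX 0.6182 tMaxY 0.6626 | tΔX 3.8637 tΔY 1.0353
    t=0.6182 [x] (3,1)
    t=0.6626 [y] (3,2)
    t=1.6979 [y] (3,3)
    t=2.7331 [y] (3,4)
    t=3.7684 [y] (3,5)
    t=4.4819 [x] (2,5)
    t=4.8037 [y] (2,6) — stop
  → r_4 = 4.8037
beam 5: φ=90°, α=150°
  cosα=-0.8660 sinα=0.5000 | (4,1) | tMaxX 0.1848 tMaxY 1.2800 | tΔX 1.1547 tΔY 2.0000
    t=0.1848 [x] (3,1)
    t=1.2800 [y] (3,2)
    t=1.3395 [x] (2,2)
    t=2.4942 [x] (1,2)
    t=3.2800 [y] (1,3)
    t=3.6489 [x] (0,3) — stop
  → r_5 = 3.6489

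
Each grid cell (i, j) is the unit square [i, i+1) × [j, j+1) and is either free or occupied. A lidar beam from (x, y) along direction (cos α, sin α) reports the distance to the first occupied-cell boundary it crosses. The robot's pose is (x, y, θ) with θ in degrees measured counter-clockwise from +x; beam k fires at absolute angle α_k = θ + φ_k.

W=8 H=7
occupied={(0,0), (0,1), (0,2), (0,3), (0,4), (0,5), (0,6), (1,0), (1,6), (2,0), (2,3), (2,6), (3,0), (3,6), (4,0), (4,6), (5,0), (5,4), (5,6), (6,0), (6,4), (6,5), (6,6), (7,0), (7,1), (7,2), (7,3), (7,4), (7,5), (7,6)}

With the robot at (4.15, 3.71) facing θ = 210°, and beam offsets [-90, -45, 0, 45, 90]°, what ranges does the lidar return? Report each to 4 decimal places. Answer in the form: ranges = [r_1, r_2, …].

ranges = [2.6443, 3.2611, 1.3279, 2.8056, 3.1292]

beam 1: φ=-90°, α=120°
  dir = (cos 120°, sin 120°) = (-0.5000, 0.8660); from cell (4,3)
  next x-line at t=0.3000, next y-line at t=0.3349; Δt_x=2.0000, Δt_y=1.1547
    x: enter (3,3) at t=0.3000
    y: enter (3,4) at t=0.3349
    y: enter (3,5) at t=1.4896
    x: enter (2,5) at t=2.3000
    y: enter (2,6) at t=2.6443 ← occupied
  → r_1 = 2.6443
beam 2: φ=-45°, α=165°
  dir = (cos 165°, sin 165°) = (-0.9659, 0.2588); from cell (4,3)
  next x-line at t=0.1553, next y-line at t=1.1205; Δt_x=1.0353, Δt_y=3.8637
    x: enter (3,3) at t=0.1553
    y: enter (3,4) at t=1.1205
    x: enter (2,4) at t=1.1906
    x: enter (1,4) at t=2.2258
    x: enter (0,4) at t=3.2611 ← occupied
  → r_2 = 3.2611
beam 3: φ=0°, α=210°
  dir = (cos 210°, sin 210°) = (-0.8660, -0.5000); from cell (4,3)
  next x-line at t=0.1732, next y-line at t=1.4200; Δt_x=1.1547, Δt_y=2.0000
    x: enter (3,3) at t=0.1732
    x: enter (2,3) at t=1.3279 ← occupied
  → r_3 = 1.3279
beam 4: φ=45°, α=255°
  dir = (cos 255°, sin 255°) = (-0.2588, -0.9659); from cell (4,3)
  next x-line at t=0.5796, next y-line at t=0.7350; Δt_x=3.8637, Δt_y=1.0353
    x: enter (3,3) at t=0.5796
    y: enter (3,2) at t=0.7350
    y: enter (3,1) at t=1.7703
    y: enter (3,0) at t=2.8056 ← occupied
  → r_4 = 2.8056
beam 5: φ=90°, α=300°
  dir = (cos 300°, sin 300°) = (0.5000, -0.8660); from cell (4,3)
  next x-line at t=1.7000, next y-line at t=0.8198; Δt_x=2.0000, Δt_y=1.1547
    y: enter (4,2) at t=0.8198
    x: enter (5,2) at t=1.7000
    y: enter (5,1) at t=1.9745
    y: enter (5,0) at t=3.1292 ← occupied
  → r_5 = 3.1292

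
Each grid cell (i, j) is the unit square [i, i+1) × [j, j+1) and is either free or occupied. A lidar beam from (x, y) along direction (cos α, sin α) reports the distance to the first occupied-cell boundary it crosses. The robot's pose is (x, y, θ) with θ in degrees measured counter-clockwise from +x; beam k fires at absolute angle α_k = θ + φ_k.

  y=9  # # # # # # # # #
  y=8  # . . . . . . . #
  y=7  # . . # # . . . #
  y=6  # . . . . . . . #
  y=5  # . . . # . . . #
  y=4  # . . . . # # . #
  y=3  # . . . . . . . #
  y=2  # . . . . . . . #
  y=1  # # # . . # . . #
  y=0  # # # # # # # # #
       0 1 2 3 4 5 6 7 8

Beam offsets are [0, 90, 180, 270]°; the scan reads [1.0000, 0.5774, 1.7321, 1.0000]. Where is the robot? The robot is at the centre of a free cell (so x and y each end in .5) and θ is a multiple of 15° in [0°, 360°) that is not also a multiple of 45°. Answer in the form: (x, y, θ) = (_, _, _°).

Enumerate (i+0.5, j+0.5, θ) over the 48 free cells and 16 admissible headings. For each, cast all 4 beams and compare to the given ranges.
  (2.5, 5.5, 345°): beam 1 = 1.5529 ≠ 1.0000 ✗
  (5.5, 2.5, 75°): beam 1 = 1.5529 ≠ 1.0000 ✗
  (2.5, 8.5, 15°): beam 1 = 1.9319 ≠ 1.0000 ✗
  (6.5, 8.5, 300°): beam 1 = 3.0000 ≠ 1.0000 ✗
  …
  (2.5, 8.5, 30°): r_1=1.0000, r_2=0.5774, r_3=1.7321, r_4=1.0000 — all match ✓
No second candidate reproduces the full scan.

(x, y, θ) = (2.5, 8.5, 30°)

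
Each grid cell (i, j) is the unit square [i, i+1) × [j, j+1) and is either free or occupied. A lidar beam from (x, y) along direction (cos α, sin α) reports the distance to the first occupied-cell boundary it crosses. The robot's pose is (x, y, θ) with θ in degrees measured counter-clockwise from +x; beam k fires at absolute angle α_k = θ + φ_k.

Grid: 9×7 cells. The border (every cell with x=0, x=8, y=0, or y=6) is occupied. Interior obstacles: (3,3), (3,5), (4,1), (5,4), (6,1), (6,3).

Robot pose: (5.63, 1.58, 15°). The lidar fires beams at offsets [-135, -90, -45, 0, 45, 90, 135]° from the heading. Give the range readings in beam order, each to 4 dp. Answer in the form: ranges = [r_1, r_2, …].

beam 1: φ=-135°, α=240°
  direction (-0.5000, -0.8660); cell (5,1); t to first gridline: x 1.2600, y 0.6697 (then +2.0000 / +1.1547)
    (5,0) via y @ 0.6697  # hit
  → r_1 = 0.6697
beam 2: φ=-90°, α=285°
  direction (0.2588, -0.9659); cell (5,1); t to first gridline: x 1.4296, y 0.6005 (then +3.8637 / +1.0353)
    (5,0) via y @ 0.6005  # hit
  → r_2 = 0.6005
beam 3: φ=-45°, α=330°
  direction (0.8660, -0.5000); cell (5,1); t to first gridline: x 0.4272, y 1.1600 (then +1.1547 / +2.0000)
    (6,1) via x @ 0.4272  # hit
  → r_3 = 0.4272
beam 4: φ=0°, α=15°
  direction (0.9659, 0.2588); cell (5,1); t to first gridline: x 0.3831, y 1.6228 (then +1.0353 / +3.8637)
    (6,1) via x @ 0.3831  # hit
  → r_4 = 0.3831
beam 5: φ=45°, α=60°
  direction (0.5000, 0.8660); cell (5,1); t to first gridline: x 0.7400, y 0.4850 (then +2.0000 / +1.1547)
    (5,2) via y @ 0.4850
    (6,2) via x @ 0.7400
    (6,3) via y @ 1.6397  # hit
  → r_5 = 1.6397
beam 6: φ=90°, α=105°
  direction (-0.2588, 0.9659); cell (5,1); t to first gridline: x 2.4341, y 0.4348 (then +3.8637 / +1.0353)
    (5,2) via y @ 0.4348
    (5,3) via y @ 1.4701
    (4,3) via x @ 2.4341
    (4,4) via y @ 2.5054
    (4,5) via y @ 3.5406
    (4,6) via y @ 4.5759  # hit
  → r_6 = 4.5759
beam 7: φ=135°, α=150°
  direction (-0.8660, 0.5000); cell (5,1); t to first gridline: x 0.7275, y 0.8400 (then +1.1547 / +2.0000)
    (4,1) via x @ 0.7275  # hit
  → r_7 = 0.7275

ranges = [0.6697, 0.6005, 0.4272, 0.3831, 1.6397, 4.5759, 0.7275]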